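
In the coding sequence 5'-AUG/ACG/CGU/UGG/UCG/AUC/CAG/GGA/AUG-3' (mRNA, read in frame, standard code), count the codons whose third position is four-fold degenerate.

Codon 1 AUG (Met): third position 1-fold.
Codon 2 ACG (Thr): third position 4-fold.
Codon 3 CGU (Arg): third position 4-fold.
Codon 4 UGG (Trp): third position 1-fold.
Codon 5 UCG (Ser): third position 4-fold.
Codon 6 AUC (Ile): third position 3-fold.
Codon 7 CAG (Gln): third position 2-fold.
Codon 8 GGA (Gly): third position 4-fold.
Codon 9 AUG (Met): third position 1-fold.
Four-fold degenerate third positions: 4.

4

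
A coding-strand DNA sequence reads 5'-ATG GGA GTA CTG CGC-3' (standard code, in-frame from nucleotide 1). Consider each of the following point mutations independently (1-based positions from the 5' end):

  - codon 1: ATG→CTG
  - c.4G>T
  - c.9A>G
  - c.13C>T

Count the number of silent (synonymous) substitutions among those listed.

1

Codon 1: ATG (Met) → CTG (Leu) — missense.
Codon 2: GGA (Gly) → TGA (Stop) — nonsense.
Codon 3: GTA (Val) → GTG (Val) — synonymous.
Codon 5: CGC (Arg) → TGC (Cys) — missense.
Synonymous: 1 of 4.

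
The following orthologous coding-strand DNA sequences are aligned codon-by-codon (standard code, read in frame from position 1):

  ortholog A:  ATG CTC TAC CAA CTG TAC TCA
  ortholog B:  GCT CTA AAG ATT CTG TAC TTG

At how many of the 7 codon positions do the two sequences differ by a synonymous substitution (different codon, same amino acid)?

1

Codon 1: ATG Met / GCT Ala — nonsynonymous.
Codon 2: CTC Leu / CTA Leu — synonymous.
Codon 3: TAC Tyr / AAG Lys — nonsynonymous.
Codon 4: CAA Gln / ATT Ile — nonsynonymous.
Codon 5: CTG Leu / CTG Leu — identical.
Codon 6: TAC Tyr / TAC Tyr — identical.
Codon 7: TCA Ser / TTG Leu — nonsynonymous.
Synonymous differences: 1.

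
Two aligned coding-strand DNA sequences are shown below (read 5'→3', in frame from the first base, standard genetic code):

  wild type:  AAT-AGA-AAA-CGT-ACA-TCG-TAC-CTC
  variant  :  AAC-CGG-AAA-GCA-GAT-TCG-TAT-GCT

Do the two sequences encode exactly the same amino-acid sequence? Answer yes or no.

no

Codon 1: AAT Asn / AAC Asn — synonymous.
Codon 2: AGA Arg / CGG Arg — synonymous.
Codon 3: AAA Lys / AAA Lys — identical.
Codon 4: CGT Arg / GCA Ala — nonsynonymous.
Codon 5: ACA Thr / GAT Asp — nonsynonymous.
Codon 6: TCG Ser / TCG Ser — identical.
Codon 7: TAC Tyr / TAT Tyr — synonymous.
Codon 8: CTC Leu / GCT Ala — nonsynonymous.
Nonsynonymous differences: 3 → different protein.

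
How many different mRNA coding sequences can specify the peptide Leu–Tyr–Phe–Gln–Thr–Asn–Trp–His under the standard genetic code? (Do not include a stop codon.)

Leu: 6 codons.
Tyr: 2 codons.
Phe: 2 codons.
Gln: 2 codons.
Thr: 4 codons.
Asn: 2 codons.
Trp: 1 codon.
His: 2 codons.
6 × 2 × 2 × 2 × 4 × 2 × 1 × 2 = 768.

768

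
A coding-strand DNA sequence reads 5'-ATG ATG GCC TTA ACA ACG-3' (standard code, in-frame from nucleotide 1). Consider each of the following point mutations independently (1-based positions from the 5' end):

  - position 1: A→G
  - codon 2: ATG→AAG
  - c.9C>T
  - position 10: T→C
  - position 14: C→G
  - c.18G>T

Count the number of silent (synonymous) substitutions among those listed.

3

Codon 1: ATG (Met) → GTG (Val) — missense.
Codon 2: ATG (Met) → AAG (Lys) — missense.
Codon 3: GCC (Ala) → GCT (Ala) — synonymous.
Codon 4: TTA (Leu) → CTA (Leu) — synonymous.
Codon 5: ACA (Thr) → AGA (Arg) — missense.
Codon 6: ACG (Thr) → ACT (Thr) — synonymous.
Synonymous: 3 of 6.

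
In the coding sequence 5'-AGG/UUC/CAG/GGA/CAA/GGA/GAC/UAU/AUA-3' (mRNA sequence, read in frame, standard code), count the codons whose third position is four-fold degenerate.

2

Codon 1 AGG (Arg): third position 2-fold.
Codon 2 UUC (Phe): third position 2-fold.
Codon 3 CAG (Gln): third position 2-fold.
Codon 4 GGA (Gly): third position 4-fold.
Codon 5 CAA (Gln): third position 2-fold.
Codon 6 GGA (Gly): third position 4-fold.
Codon 7 GAC (Asp): third position 2-fold.
Codon 8 UAU (Tyr): third position 2-fold.
Codon 9 AUA (Ile): third position 3-fold.
Four-fold degenerate third positions: 2.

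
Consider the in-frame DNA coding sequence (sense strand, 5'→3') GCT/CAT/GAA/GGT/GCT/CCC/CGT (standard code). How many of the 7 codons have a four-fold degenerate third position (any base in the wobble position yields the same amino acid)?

5

Codon 1 GCT (Ala): third position 4-fold.
Codon 2 CAT (His): third position 2-fold.
Codon 3 GAA (Glu): third position 2-fold.
Codon 4 GGT (Gly): third position 4-fold.
Codon 5 GCT (Ala): third position 4-fold.
Codon 6 CCC (Pro): third position 4-fold.
Codon 7 CGT (Arg): third position 4-fold.
Four-fold degenerate third positions: 5.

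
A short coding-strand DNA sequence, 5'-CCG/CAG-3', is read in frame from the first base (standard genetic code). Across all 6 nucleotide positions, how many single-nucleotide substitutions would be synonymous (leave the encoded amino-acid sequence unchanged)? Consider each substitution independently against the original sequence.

4

Codon 1 (CCG, Pro): 3 synonymous substitutions.
Codon 2 (CAG, Gln): 1 synonymous substitution.
Total: 3 + 1 = 4.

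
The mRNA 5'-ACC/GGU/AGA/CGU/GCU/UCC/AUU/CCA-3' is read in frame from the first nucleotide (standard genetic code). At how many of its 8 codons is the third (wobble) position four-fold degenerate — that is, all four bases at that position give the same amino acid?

6

Codon 1 ACC (Thr): third position 4-fold.
Codon 2 GGU (Gly): third position 4-fold.
Codon 3 AGA (Arg): third position 2-fold.
Codon 4 CGU (Arg): third position 4-fold.
Codon 5 GCU (Ala): third position 4-fold.
Codon 6 UCC (Ser): third position 4-fold.
Codon 7 AUU (Ile): third position 3-fold.
Codon 8 CCA (Pro): third position 4-fold.
Four-fold degenerate third positions: 6.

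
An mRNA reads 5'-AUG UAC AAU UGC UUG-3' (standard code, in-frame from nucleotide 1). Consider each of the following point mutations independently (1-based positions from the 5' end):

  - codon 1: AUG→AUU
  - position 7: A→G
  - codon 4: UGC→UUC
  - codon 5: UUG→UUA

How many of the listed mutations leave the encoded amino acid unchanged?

1

Codon 1: AUG (Met) → AUU (Ile) — missense.
Codon 3: AAU (Asn) → GAU (Asp) — missense.
Codon 4: UGC (Cys) → UUC (Phe) — missense.
Codon 5: UUG (Leu) → UUA (Leu) — synonymous.
Synonymous: 1 of 4.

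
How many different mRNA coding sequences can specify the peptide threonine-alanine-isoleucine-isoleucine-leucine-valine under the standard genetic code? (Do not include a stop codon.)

3456

Thr: 4 codons.
Ala: 4 codons.
Ile: 3 codons.
Ile: 3 codons.
Leu: 6 codons.
Val: 4 codons.
4 × 4 × 3 × 3 × 6 × 4 = 3456.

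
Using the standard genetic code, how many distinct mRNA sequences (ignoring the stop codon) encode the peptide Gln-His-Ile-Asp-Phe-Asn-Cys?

Gln: 2 codons.
His: 2 codons.
Ile: 3 codons.
Asp: 2 codons.
Phe: 2 codons.
Asn: 2 codons.
Cys: 2 codons.
2 × 2 × 3 × 2 × 2 × 2 × 2 = 192.

192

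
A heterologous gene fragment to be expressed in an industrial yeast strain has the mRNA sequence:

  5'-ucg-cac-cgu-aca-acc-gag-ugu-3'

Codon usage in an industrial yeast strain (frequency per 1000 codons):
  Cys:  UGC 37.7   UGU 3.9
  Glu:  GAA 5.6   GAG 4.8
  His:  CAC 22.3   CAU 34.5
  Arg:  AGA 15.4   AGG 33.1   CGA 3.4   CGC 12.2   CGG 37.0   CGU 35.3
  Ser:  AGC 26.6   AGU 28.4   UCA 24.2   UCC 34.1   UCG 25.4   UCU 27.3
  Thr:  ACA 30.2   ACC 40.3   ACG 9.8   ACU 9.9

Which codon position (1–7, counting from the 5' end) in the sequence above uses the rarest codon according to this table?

7

Codon 1 UCG (Ser): 25.4 per 1000.
Codon 2 CAC (His): 22.3 per 1000.
Codon 3 CGU (Arg): 35.3 per 1000.
Codon 4 ACA (Thr): 30.2 per 1000.
Codon 5 ACC (Thr): 40.3 per 1000.
Codon 6 GAG (Glu): 4.8 per 1000.
Codon 7 UGU (Cys): 3.9 per 1000.
Lowest frequency is 3.9 at codon 7.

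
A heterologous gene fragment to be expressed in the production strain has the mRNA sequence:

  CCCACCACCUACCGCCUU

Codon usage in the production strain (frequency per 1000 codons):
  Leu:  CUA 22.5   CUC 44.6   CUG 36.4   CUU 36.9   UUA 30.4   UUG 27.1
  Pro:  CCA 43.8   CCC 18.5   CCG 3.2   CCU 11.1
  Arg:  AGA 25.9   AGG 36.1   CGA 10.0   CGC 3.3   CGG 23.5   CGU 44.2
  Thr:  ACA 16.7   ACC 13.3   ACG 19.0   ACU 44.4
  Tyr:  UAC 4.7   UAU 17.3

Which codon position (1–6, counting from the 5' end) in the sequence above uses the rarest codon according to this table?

5

Codon 1 CCC (Pro): 18.5 per 1000.
Codon 2 ACC (Thr): 13.3 per 1000.
Codon 3 ACC (Thr): 13.3 per 1000.
Codon 4 UAC (Tyr): 4.7 per 1000.
Codon 5 CGC (Arg): 3.3 per 1000.
Codon 6 CUU (Leu): 36.9 per 1000.
Lowest frequency is 3.3 at codon 5.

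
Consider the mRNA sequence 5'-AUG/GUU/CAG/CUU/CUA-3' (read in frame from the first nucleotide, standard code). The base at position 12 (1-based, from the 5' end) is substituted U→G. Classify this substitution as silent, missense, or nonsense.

Position 12 falls in codon 4: CUU → Leu.
After the substitution the codon is CUG → Leu.
Both encode Leu, so the change is synonymous.

silent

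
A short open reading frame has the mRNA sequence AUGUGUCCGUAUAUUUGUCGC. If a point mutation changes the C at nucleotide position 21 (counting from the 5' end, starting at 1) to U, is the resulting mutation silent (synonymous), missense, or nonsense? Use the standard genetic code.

Position 21 falls in codon 7: CGC → Arg.
After the substitution the codon is CGU → Arg.
Both encode Arg, so the change is synonymous.

silent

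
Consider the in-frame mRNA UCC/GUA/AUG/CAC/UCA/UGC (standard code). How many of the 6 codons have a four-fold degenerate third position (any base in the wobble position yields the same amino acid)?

Codon 1 UCC (Ser): third position 4-fold.
Codon 2 GUA (Val): third position 4-fold.
Codon 3 AUG (Met): third position 1-fold.
Codon 4 CAC (His): third position 2-fold.
Codon 5 UCA (Ser): third position 4-fold.
Codon 6 UGC (Cys): third position 2-fold.
Four-fold degenerate third positions: 3.

3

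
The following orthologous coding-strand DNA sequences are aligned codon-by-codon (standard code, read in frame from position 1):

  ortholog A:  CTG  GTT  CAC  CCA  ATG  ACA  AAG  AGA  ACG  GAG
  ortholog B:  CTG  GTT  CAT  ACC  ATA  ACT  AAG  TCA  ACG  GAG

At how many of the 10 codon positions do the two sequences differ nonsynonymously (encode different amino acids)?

3

Codon 1: CTG Leu / CTG Leu — identical.
Codon 2: GTT Val / GTT Val — identical.
Codon 3: CAC His / CAT His — synonymous.
Codon 4: CCA Pro / ACC Thr — nonsynonymous.
Codon 5: ATG Met / ATA Ile — nonsynonymous.
Codon 6: ACA Thr / ACT Thr — synonymous.
Codon 7: AAG Lys / AAG Lys — identical.
Codon 8: AGA Arg / TCA Ser — nonsynonymous.
Codon 9: ACG Thr / ACG Thr — identical.
Codon 10: GAG Glu / GAG Glu — identical.
Nonsynonymous differences: 3.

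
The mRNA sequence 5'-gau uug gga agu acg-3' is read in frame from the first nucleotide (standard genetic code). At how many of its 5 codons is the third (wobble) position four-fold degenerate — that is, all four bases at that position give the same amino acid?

Codon 1 GAU (Asp): third position 2-fold.
Codon 2 UUG (Leu): third position 2-fold.
Codon 3 GGA (Gly): third position 4-fold.
Codon 4 AGU (Ser): third position 2-fold.
Codon 5 ACG (Thr): third position 4-fold.
Four-fold degenerate third positions: 2.

2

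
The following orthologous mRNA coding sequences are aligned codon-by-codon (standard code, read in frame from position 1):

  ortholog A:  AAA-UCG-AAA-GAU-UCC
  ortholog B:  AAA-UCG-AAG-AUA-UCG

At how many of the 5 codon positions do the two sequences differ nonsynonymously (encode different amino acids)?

1

Codon 1: AAA Lys / AAA Lys — identical.
Codon 2: UCG Ser / UCG Ser — identical.
Codon 3: AAA Lys / AAG Lys — synonymous.
Codon 4: GAU Asp / AUA Ile — nonsynonymous.
Codon 5: UCC Ser / UCG Ser — synonymous.
Nonsynonymous differences: 1.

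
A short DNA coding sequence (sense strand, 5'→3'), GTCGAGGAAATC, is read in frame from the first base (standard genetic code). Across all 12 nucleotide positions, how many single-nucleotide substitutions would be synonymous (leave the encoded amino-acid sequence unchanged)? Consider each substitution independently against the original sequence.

7

Codon 1 (GTC, Val): 3 synonymous substitutions.
Codon 2 (GAG, Glu): 1 synonymous substitution.
Codon 3 (GAA, Glu): 1 synonymous substitution.
Codon 4 (ATC, Ile): 2 synonymous substitutions.
Total: 3 + 1 + 1 + 2 = 7.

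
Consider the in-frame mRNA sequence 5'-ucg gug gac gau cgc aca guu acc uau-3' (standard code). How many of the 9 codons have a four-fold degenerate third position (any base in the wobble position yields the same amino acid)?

Codon 1 UCG (Ser): third position 4-fold.
Codon 2 GUG (Val): third position 4-fold.
Codon 3 GAC (Asp): third position 2-fold.
Codon 4 GAU (Asp): third position 2-fold.
Codon 5 CGC (Arg): third position 4-fold.
Codon 6 ACA (Thr): third position 4-fold.
Codon 7 GUU (Val): third position 4-fold.
Codon 8 ACC (Thr): third position 4-fold.
Codon 9 UAU (Tyr): third position 2-fold.
Four-fold degenerate third positions: 6.

6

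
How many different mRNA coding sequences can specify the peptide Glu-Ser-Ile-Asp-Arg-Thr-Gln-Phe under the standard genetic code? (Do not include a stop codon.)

Glu: 2 codons.
Ser: 6 codons.
Ile: 3 codons.
Asp: 2 codons.
Arg: 6 codons.
Thr: 4 codons.
Gln: 2 codons.
Phe: 2 codons.
2 × 6 × 3 × 2 × 6 × 4 × 2 × 2 = 6912.

6912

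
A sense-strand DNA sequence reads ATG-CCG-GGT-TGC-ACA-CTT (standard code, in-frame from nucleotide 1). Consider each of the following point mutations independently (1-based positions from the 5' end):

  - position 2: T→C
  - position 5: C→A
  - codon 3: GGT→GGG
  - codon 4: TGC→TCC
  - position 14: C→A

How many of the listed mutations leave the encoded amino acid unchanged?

Codon 1: ATG (Met) → ACG (Thr) — missense.
Codon 2: CCG (Pro) → CAG (Gln) — missense.
Codon 3: GGT (Gly) → GGG (Gly) — synonymous.
Codon 4: TGC (Cys) → TCC (Ser) — missense.
Codon 5: ACA (Thr) → AAA (Lys) — missense.
Synonymous: 1 of 5.

1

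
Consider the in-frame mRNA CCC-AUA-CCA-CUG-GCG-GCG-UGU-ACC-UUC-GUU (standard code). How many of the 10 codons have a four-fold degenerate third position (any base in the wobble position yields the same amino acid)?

7

Codon 1 CCC (Pro): third position 4-fold.
Codon 2 AUA (Ile): third position 3-fold.
Codon 3 CCA (Pro): third position 4-fold.
Codon 4 CUG (Leu): third position 4-fold.
Codon 5 GCG (Ala): third position 4-fold.
Codon 6 GCG (Ala): third position 4-fold.
Codon 7 UGU (Cys): third position 2-fold.
Codon 8 ACC (Thr): third position 4-fold.
Codon 9 UUC (Phe): third position 2-fold.
Codon 10 GUU (Val): third position 4-fold.
Four-fold degenerate third positions: 7.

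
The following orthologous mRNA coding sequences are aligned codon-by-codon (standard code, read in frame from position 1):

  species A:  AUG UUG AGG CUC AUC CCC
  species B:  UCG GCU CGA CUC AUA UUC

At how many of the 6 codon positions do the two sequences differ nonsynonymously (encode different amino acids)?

Codon 1: AUG Met / UCG Ser — nonsynonymous.
Codon 2: UUG Leu / GCU Ala — nonsynonymous.
Codon 3: AGG Arg / CGA Arg — synonymous.
Codon 4: CUC Leu / CUC Leu — identical.
Codon 5: AUC Ile / AUA Ile — synonymous.
Codon 6: CCC Pro / UUC Phe — nonsynonymous.
Nonsynonymous differences: 3.

3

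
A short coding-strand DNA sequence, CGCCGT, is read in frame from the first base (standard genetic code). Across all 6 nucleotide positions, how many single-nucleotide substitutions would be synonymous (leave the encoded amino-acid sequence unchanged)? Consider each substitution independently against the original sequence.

6

Codon 1 (CGC, Arg): 3 synonymous substitutions.
Codon 2 (CGT, Arg): 3 synonymous substitutions.
Total: 3 + 3 = 6.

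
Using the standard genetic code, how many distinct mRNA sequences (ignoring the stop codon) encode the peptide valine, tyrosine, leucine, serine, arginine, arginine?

10368

Val: 4 codons.
Tyr: 2 codons.
Leu: 6 codons.
Ser: 6 codons.
Arg: 6 codons.
Arg: 6 codons.
4 × 2 × 6 × 6 × 6 × 6 = 10368.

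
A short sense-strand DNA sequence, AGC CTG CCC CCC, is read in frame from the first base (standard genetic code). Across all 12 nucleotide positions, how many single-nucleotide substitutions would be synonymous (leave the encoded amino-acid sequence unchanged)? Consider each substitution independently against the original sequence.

11

Codon 1 (AGC, Ser): 1 synonymous substitution.
Codon 2 (CTG, Leu): 4 synonymous substitutions.
Codon 3 (CCC, Pro): 3 synonymous substitutions.
Codon 4 (CCC, Pro): 3 synonymous substitutions.
Total: 1 + 4 + 3 + 3 = 11.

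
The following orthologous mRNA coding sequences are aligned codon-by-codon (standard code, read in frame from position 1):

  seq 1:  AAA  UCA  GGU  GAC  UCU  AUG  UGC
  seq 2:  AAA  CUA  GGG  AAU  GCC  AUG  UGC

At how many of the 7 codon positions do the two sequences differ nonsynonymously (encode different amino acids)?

Codon 1: AAA Lys / AAA Lys — identical.
Codon 2: UCA Ser / CUA Leu — nonsynonymous.
Codon 3: GGU Gly / GGG Gly — synonymous.
Codon 4: GAC Asp / AAU Asn — nonsynonymous.
Codon 5: UCU Ser / GCC Ala — nonsynonymous.
Codon 6: AUG Met / AUG Met — identical.
Codon 7: UGC Cys / UGC Cys — identical.
Nonsynonymous differences: 3.

3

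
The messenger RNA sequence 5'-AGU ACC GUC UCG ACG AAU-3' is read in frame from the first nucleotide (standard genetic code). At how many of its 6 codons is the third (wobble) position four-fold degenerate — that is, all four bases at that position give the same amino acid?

Codon 1 AGU (Ser): third position 2-fold.
Codon 2 ACC (Thr): third position 4-fold.
Codon 3 GUC (Val): third position 4-fold.
Codon 4 UCG (Ser): third position 4-fold.
Codon 5 ACG (Thr): third position 4-fold.
Codon 6 AAU (Asn): third position 2-fold.
Four-fold degenerate third positions: 4.

4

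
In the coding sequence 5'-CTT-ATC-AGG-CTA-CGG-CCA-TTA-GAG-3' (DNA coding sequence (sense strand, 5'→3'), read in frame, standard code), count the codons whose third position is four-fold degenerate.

4

Codon 1 CTT (Leu): third position 4-fold.
Codon 2 ATC (Ile): third position 3-fold.
Codon 3 AGG (Arg): third position 2-fold.
Codon 4 CTA (Leu): third position 4-fold.
Codon 5 CGG (Arg): third position 4-fold.
Codon 6 CCA (Pro): third position 4-fold.
Codon 7 TTA (Leu): third position 2-fold.
Codon 8 GAG (Glu): third position 2-fold.
Four-fold degenerate third positions: 4.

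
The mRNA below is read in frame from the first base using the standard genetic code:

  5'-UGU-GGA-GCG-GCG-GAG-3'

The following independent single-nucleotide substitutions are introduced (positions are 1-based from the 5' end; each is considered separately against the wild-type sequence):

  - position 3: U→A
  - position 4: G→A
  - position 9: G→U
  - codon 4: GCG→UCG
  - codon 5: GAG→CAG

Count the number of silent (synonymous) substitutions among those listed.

1

Codon 1: UGU (Cys) → UGA (Stop) — nonsense.
Codon 2: GGA (Gly) → AGA (Arg) — missense.
Codon 3: GCG (Ala) → GCU (Ala) — synonymous.
Codon 4: GCG (Ala) → UCG (Ser) — missense.
Codon 5: GAG (Glu) → CAG (Gln) — missense.
Synonymous: 1 of 5.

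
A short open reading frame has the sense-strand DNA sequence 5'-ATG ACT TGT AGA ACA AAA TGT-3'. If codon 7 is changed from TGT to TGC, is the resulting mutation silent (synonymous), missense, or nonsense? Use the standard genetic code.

silent

Position 21 falls in codon 7: TGT → Cys.
After the substitution the codon is TGC → Cys.
Both encode Cys, so the change is synonymous.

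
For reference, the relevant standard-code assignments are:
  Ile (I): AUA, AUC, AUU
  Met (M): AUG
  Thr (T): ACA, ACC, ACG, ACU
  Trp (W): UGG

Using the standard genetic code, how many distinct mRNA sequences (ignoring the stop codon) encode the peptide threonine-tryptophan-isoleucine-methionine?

12

Thr: 4 codons.
Trp: 1 codon.
Ile: 3 codons.
Met: 1 codon.
4 × 1 × 3 × 1 = 12.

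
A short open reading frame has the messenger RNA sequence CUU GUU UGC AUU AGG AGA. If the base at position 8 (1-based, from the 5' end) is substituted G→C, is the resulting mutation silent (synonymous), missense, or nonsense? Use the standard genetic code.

missense

Position 8 falls in codon 3: UGC → Cys.
After the substitution the codon is UCC → Ser.
Cys ≠ Ser, so this is a missense mutation.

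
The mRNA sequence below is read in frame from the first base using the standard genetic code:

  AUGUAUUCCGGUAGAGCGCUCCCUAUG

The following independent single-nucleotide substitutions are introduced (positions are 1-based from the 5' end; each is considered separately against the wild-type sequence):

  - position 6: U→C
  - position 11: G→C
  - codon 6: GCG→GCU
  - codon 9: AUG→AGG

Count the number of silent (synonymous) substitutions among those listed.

Codon 2: UAU (Tyr) → UAC (Tyr) — synonymous.
Codon 4: GGU (Gly) → GCU (Ala) — missense.
Codon 6: GCG (Ala) → GCU (Ala) — synonymous.
Codon 9: AUG (Met) → AGG (Arg) — missense.
Synonymous: 2 of 4.

2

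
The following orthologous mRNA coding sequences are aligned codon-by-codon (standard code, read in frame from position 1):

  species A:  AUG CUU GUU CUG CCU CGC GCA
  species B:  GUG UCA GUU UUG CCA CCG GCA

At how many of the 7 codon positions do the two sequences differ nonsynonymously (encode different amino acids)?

3

Codon 1: AUG Met / GUG Val — nonsynonymous.
Codon 2: CUU Leu / UCA Ser — nonsynonymous.
Codon 3: GUU Val / GUU Val — identical.
Codon 4: CUG Leu / UUG Leu — synonymous.
Codon 5: CCU Pro / CCA Pro — synonymous.
Codon 6: CGC Arg / CCG Pro — nonsynonymous.
Codon 7: GCA Ala / GCA Ala — identical.
Nonsynonymous differences: 3.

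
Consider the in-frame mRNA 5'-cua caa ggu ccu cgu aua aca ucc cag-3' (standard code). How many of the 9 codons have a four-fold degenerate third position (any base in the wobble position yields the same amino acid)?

Codon 1 CUA (Leu): third position 4-fold.
Codon 2 CAA (Gln): third position 2-fold.
Codon 3 GGU (Gly): third position 4-fold.
Codon 4 CCU (Pro): third position 4-fold.
Codon 5 CGU (Arg): third position 4-fold.
Codon 6 AUA (Ile): third position 3-fold.
Codon 7 ACA (Thr): third position 4-fold.
Codon 8 UCC (Ser): third position 4-fold.
Codon 9 CAG (Gln): third position 2-fold.
Four-fold degenerate third positions: 6.

6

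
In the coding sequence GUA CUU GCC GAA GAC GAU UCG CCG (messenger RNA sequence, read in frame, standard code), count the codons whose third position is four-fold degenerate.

5

Codon 1 GUA (Val): third position 4-fold.
Codon 2 CUU (Leu): third position 4-fold.
Codon 3 GCC (Ala): third position 4-fold.
Codon 4 GAA (Glu): third position 2-fold.
Codon 5 GAC (Asp): third position 2-fold.
Codon 6 GAU (Asp): third position 2-fold.
Codon 7 UCG (Ser): third position 4-fold.
Codon 8 CCG (Pro): third position 4-fold.
Four-fold degenerate third positions: 5.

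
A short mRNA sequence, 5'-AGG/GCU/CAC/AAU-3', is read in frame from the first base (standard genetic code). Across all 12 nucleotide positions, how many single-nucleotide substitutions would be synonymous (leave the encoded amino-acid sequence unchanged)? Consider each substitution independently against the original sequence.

7

Codon 1 (AGG, Arg): 2 synonymous substitutions.
Codon 2 (GCU, Ala): 3 synonymous substitutions.
Codon 3 (CAC, His): 1 synonymous substitution.
Codon 4 (AAU, Asn): 1 synonymous substitution.
Total: 2 + 3 + 1 + 1 = 7.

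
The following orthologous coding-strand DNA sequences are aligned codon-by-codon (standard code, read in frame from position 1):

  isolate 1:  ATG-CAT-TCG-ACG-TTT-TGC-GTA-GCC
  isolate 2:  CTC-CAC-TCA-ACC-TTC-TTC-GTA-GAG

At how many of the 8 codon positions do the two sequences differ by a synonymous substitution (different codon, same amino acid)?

4

Codon 1: ATG Met / CTC Leu — nonsynonymous.
Codon 2: CAT His / CAC His — synonymous.
Codon 3: TCG Ser / TCA Ser — synonymous.
Codon 4: ACG Thr / ACC Thr — synonymous.
Codon 5: TTT Phe / TTC Phe — synonymous.
Codon 6: TGC Cys / TTC Phe — nonsynonymous.
Codon 7: GTA Val / GTA Val — identical.
Codon 8: GCC Ala / GAG Glu — nonsynonymous.
Synonymous differences: 4.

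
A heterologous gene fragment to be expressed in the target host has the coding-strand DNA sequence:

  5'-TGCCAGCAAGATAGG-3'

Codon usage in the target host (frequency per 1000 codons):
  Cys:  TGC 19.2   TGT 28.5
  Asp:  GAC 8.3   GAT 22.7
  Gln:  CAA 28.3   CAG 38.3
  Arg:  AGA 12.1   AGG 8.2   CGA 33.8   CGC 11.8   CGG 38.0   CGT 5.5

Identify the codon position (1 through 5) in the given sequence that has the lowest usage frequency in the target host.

5

Codon 1 TGC (Cys): 19.2 per 1000.
Codon 2 CAG (Gln): 38.3 per 1000.
Codon 3 CAA (Gln): 28.3 per 1000.
Codon 4 GAT (Asp): 22.7 per 1000.
Codon 5 AGG (Arg): 8.2 per 1000.
Lowest frequency is 8.2 at codon 5.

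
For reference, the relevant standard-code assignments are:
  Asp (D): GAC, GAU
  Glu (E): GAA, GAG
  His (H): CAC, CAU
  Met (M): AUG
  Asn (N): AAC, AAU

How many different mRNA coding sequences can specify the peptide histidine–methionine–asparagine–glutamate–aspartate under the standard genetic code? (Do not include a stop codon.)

16

His: 2 codons.
Met: 1 codon.
Asn: 2 codons.
Glu: 2 codons.
Asp: 2 codons.
2 × 1 × 2 × 2 × 2 = 16.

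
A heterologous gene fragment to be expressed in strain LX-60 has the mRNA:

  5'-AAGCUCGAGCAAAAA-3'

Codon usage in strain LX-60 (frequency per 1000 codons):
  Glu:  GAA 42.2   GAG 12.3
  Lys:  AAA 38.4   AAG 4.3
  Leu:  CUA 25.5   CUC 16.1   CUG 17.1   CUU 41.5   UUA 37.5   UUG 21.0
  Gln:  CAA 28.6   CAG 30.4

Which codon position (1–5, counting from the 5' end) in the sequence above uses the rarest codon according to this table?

1

Codon 1 AAG (Lys): 4.3 per 1000.
Codon 2 CUC (Leu): 16.1 per 1000.
Codon 3 GAG (Glu): 12.3 per 1000.
Codon 4 CAA (Gln): 28.6 per 1000.
Codon 5 AAA (Lys): 38.4 per 1000.
Lowest frequency is 4.3 at codon 1.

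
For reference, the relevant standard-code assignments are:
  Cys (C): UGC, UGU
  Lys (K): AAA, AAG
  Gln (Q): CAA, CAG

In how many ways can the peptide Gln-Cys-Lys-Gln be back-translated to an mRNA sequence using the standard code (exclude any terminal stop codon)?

Gln: 2 codons.
Cys: 2 codons.
Lys: 2 codons.
Gln: 2 codons.
2 × 2 × 2 × 2 = 16.

16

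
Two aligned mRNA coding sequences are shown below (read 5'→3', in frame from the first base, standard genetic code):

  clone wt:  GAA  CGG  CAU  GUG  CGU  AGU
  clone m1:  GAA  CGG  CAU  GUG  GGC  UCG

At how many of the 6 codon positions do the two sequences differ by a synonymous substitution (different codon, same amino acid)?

1

Codon 1: GAA Glu / GAA Glu — identical.
Codon 2: CGG Arg / CGG Arg — identical.
Codon 3: CAU His / CAU His — identical.
Codon 4: GUG Val / GUG Val — identical.
Codon 5: CGU Arg / GGC Gly — nonsynonymous.
Codon 6: AGU Ser / UCG Ser — synonymous.
Synonymous differences: 1.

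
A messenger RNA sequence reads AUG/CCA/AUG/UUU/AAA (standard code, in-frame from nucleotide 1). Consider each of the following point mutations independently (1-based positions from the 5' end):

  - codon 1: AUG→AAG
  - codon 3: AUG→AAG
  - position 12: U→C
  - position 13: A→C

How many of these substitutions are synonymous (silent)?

1

Codon 1: AUG (Met) → AAG (Lys) — missense.
Codon 3: AUG (Met) → AAG (Lys) — missense.
Codon 4: UUU (Phe) → UUC (Phe) — synonymous.
Codon 5: AAA (Lys) → CAA (Gln) — missense.
Synonymous: 1 of 4.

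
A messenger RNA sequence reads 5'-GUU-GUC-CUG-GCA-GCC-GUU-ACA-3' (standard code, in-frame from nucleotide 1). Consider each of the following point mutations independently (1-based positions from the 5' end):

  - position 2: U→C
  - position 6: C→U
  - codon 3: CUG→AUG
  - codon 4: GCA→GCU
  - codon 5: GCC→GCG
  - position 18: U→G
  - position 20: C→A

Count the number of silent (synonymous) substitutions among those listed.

Codon 1: GUU (Val) → GCU (Ala) — missense.
Codon 2: GUC (Val) → GUU (Val) — synonymous.
Codon 3: CUG (Leu) → AUG (Met) — missense.
Codon 4: GCA (Ala) → GCU (Ala) — synonymous.
Codon 5: GCC (Ala) → GCG (Ala) — synonymous.
Codon 6: GUU (Val) → GUG (Val) — synonymous.
Codon 7: ACA (Thr) → AAA (Lys) — missense.
Synonymous: 4 of 7.

4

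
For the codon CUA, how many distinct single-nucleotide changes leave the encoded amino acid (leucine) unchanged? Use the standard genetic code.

4

Position 1: UUA → 1 synonymous.
Position 2: none → 0 synonymous.
Position 3: CUU, CUC, CUG → 3 synonymous.
Total: 1 + 0 + 3 = 4.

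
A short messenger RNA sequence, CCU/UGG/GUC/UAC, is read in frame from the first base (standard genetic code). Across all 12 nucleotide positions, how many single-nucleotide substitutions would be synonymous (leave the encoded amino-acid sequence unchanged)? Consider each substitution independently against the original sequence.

7

Codon 1 (CCU, Pro): 3 synonymous substitutions.
Codon 2 (UGG, Trp): 0 synonymous substitutions.
Codon 3 (GUC, Val): 3 synonymous substitutions.
Codon 4 (UAC, Tyr): 1 synonymous substitution.
Total: 3 + 0 + 3 + 1 = 7.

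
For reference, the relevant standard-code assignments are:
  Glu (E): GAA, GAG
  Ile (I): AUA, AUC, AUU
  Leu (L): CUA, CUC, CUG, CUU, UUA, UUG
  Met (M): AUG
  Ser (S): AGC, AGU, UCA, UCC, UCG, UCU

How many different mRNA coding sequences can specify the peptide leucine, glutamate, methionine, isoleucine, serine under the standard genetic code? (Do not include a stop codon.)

216

Leu: 6 codons.
Glu: 2 codons.
Met: 1 codon.
Ile: 3 codons.
Ser: 6 codons.
6 × 2 × 1 × 3 × 6 = 216.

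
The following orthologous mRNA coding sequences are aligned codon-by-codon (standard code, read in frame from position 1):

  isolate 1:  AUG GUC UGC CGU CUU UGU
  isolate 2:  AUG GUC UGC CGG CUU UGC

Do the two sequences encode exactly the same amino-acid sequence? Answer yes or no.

yes

Codon 1: AUG Met / AUG Met — identical.
Codon 2: GUC Val / GUC Val — identical.
Codon 3: UGC Cys / UGC Cys — identical.
Codon 4: CGU Arg / CGG Arg — synonymous.
Codon 5: CUU Leu / CUU Leu — identical.
Codon 6: UGU Cys / UGC Cys — synonymous.
Nonsynonymous differences: 0 → same protein.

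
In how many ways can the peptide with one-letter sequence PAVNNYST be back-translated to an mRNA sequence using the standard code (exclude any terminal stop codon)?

12288

Pro: 4 codons.
Ala: 4 codons.
Val: 4 codons.
Asn: 2 codons.
Asn: 2 codons.
Tyr: 2 codons.
Ser: 6 codons.
Thr: 4 codons.
4 × 4 × 4 × 2 × 2 × 2 × 6 × 4 = 12288.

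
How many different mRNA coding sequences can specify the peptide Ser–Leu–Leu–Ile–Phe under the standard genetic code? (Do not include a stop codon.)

Ser: 6 codons.
Leu: 6 codons.
Leu: 6 codons.
Ile: 3 codons.
Phe: 2 codons.
6 × 6 × 6 × 3 × 2 = 1296.

1296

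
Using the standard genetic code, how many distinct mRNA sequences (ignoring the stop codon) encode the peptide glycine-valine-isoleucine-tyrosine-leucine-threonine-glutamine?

Gly: 4 codons.
Val: 4 codons.
Ile: 3 codons.
Tyr: 2 codons.
Leu: 6 codons.
Thr: 4 codons.
Gln: 2 codons.
4 × 4 × 3 × 2 × 6 × 4 × 2 = 4608.

4608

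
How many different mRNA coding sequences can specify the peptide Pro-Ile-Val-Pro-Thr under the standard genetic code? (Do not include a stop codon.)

Pro: 4 codons.
Ile: 3 codons.
Val: 4 codons.
Pro: 4 codons.
Thr: 4 codons.
4 × 3 × 4 × 4 × 4 = 768.

768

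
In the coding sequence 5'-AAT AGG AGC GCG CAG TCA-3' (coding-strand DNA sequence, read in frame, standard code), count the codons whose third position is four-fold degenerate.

Codon 1 AAT (Asn): third position 2-fold.
Codon 2 AGG (Arg): third position 2-fold.
Codon 3 AGC (Ser): third position 2-fold.
Codon 4 GCG (Ala): third position 4-fold.
Codon 5 CAG (Gln): third position 2-fold.
Codon 6 TCA (Ser): third position 4-fold.
Four-fold degenerate third positions: 2.

2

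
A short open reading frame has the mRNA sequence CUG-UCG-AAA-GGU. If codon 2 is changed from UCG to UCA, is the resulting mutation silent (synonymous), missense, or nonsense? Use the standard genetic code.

silent

Position 6 falls in codon 2: UCG → Ser.
After the substitution the codon is UCA → Ser.
Both encode Ser, so the change is synonymous.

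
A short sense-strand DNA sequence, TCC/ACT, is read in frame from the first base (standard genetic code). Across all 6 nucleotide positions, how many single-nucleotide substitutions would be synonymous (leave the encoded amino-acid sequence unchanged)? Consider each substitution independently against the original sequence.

6

Codon 1 (TCC, Ser): 3 synonymous substitutions.
Codon 2 (ACT, Thr): 3 synonymous substitutions.
Total: 3 + 3 = 6.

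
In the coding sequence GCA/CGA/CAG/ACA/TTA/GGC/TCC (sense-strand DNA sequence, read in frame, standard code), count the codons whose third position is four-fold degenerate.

Codon 1 GCA (Ala): third position 4-fold.
Codon 2 CGA (Arg): third position 4-fold.
Codon 3 CAG (Gln): third position 2-fold.
Codon 4 ACA (Thr): third position 4-fold.
Codon 5 TTA (Leu): third position 2-fold.
Codon 6 GGC (Gly): third position 4-fold.
Codon 7 TCC (Ser): third position 4-fold.
Four-fold degenerate third positions: 5.

5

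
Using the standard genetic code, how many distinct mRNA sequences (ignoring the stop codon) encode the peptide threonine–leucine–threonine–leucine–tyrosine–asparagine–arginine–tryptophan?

Thr: 4 codons.
Leu: 6 codons.
Thr: 4 codons.
Leu: 6 codons.
Tyr: 2 codons.
Asn: 2 codons.
Arg: 6 codons.
Trp: 1 codon.
4 × 6 × 4 × 6 × 2 × 2 × 6 × 1 = 13824.

13824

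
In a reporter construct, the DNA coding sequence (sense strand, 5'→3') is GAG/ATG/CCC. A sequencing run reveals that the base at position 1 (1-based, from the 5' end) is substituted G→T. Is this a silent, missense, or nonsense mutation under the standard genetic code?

Position 1 falls in codon 1: GAG → Glu.
After the substitution the codon is TAG → Stop.
The new codon is a stop codon, so this is a nonsense mutation.

nonsense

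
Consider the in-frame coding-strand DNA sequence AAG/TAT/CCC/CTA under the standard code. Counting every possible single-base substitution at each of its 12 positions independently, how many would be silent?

9

Codon 1 (AAG, Lys): 1 synonymous substitution.
Codon 2 (TAT, Tyr): 1 synonymous substitution.
Codon 3 (CCC, Pro): 3 synonymous substitutions.
Codon 4 (CTA, Leu): 4 synonymous substitutions.
Total: 1 + 1 + 3 + 4 = 9.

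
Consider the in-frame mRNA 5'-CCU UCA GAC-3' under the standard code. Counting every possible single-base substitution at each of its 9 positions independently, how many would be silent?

7

Codon 1 (CCU, Pro): 3 synonymous substitutions.
Codon 2 (UCA, Ser): 3 synonymous substitutions.
Codon 3 (GAC, Asp): 1 synonymous substitution.
Total: 3 + 3 + 1 = 7.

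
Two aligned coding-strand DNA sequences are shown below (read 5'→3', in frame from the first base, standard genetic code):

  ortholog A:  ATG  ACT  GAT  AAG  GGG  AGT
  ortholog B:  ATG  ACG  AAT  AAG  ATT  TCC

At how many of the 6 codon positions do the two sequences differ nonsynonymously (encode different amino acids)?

Codon 1: ATG Met / ATG Met — identical.
Codon 2: ACT Thr / ACG Thr — synonymous.
Codon 3: GAT Asp / AAT Asn — nonsynonymous.
Codon 4: AAG Lys / AAG Lys — identical.
Codon 5: GGG Gly / ATT Ile — nonsynonymous.
Codon 6: AGT Ser / TCC Ser — synonymous.
Nonsynonymous differences: 2.

2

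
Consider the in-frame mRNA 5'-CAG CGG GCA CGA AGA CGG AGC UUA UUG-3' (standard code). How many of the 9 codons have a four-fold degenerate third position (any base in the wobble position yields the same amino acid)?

Codon 1 CAG (Gln): third position 2-fold.
Codon 2 CGG (Arg): third position 4-fold.
Codon 3 GCA (Ala): third position 4-fold.
Codon 4 CGA (Arg): third position 4-fold.
Codon 5 AGA (Arg): third position 2-fold.
Codon 6 CGG (Arg): third position 4-fold.
Codon 7 AGC (Ser): third position 2-fold.
Codon 8 UUA (Leu): third position 2-fold.
Codon 9 UUG (Leu): third position 2-fold.
Four-fold degenerate third positions: 4.

4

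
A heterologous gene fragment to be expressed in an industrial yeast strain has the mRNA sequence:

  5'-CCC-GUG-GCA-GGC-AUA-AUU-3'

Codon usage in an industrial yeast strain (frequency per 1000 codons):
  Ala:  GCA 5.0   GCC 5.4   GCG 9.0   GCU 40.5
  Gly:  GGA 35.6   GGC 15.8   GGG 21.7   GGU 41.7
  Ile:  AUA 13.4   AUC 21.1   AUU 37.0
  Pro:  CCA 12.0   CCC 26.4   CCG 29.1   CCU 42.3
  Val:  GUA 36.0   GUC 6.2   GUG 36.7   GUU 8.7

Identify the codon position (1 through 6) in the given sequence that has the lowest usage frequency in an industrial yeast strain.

3

Codon 1 CCC (Pro): 26.4 per 1000.
Codon 2 GUG (Val): 36.7 per 1000.
Codon 3 GCA (Ala): 5.0 per 1000.
Codon 4 GGC (Gly): 15.8 per 1000.
Codon 5 AUA (Ile): 13.4 per 1000.
Codon 6 AUU (Ile): 37.0 per 1000.
Lowest frequency is 5.0 at codon 3.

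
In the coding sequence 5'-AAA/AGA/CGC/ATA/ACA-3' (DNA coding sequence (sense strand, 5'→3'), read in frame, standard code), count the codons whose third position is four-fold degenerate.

Codon 1 AAA (Lys): third position 2-fold.
Codon 2 AGA (Arg): third position 2-fold.
Codon 3 CGC (Arg): third position 4-fold.
Codon 4 ATA (Ile): third position 3-fold.
Codon 5 ACA (Thr): third position 4-fold.
Four-fold degenerate third positions: 2.

2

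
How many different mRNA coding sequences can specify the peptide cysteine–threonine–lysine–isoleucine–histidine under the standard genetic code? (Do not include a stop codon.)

96

Cys: 2 codons.
Thr: 4 codons.
Lys: 2 codons.
Ile: 3 codons.
His: 2 codons.
2 × 4 × 2 × 3 × 2 = 96.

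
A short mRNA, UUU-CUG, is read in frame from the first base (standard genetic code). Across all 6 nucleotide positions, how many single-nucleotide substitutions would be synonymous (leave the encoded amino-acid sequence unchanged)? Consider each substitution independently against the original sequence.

5

Codon 1 (UUU, Phe): 1 synonymous substitution.
Codon 2 (CUG, Leu): 4 synonymous substitutions.
Total: 1 + 4 = 5.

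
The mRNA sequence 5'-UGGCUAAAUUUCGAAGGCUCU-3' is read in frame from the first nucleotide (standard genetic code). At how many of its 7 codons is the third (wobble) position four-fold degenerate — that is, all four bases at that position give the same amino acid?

3

Codon 1 UGG (Trp): third position 1-fold.
Codon 2 CUA (Leu): third position 4-fold.
Codon 3 AAU (Asn): third position 2-fold.
Codon 4 UUC (Phe): third position 2-fold.
Codon 5 GAA (Glu): third position 2-fold.
Codon 6 GGC (Gly): third position 4-fold.
Codon 7 UCU (Ser): third position 4-fold.
Four-fold degenerate third positions: 3.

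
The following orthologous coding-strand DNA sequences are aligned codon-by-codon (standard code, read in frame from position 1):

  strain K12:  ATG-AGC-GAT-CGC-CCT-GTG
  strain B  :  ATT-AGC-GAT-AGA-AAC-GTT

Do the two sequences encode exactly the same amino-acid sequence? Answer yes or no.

no

Codon 1: ATG Met / ATT Ile — nonsynonymous.
Codon 2: AGC Ser / AGC Ser — identical.
Codon 3: GAT Asp / GAT Asp — identical.
Codon 4: CGC Arg / AGA Arg — synonymous.
Codon 5: CCT Pro / AAC Asn — nonsynonymous.
Codon 6: GTG Val / GTT Val — synonymous.
Nonsynonymous differences: 2 → different protein.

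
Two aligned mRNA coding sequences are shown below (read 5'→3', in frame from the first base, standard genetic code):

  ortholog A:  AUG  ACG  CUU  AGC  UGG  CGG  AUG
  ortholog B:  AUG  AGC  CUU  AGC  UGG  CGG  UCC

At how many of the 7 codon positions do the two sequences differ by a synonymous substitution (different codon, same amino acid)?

0

Codon 1: AUG Met / AUG Met — identical.
Codon 2: ACG Thr / AGC Ser — nonsynonymous.
Codon 3: CUU Leu / CUU Leu — identical.
Codon 4: AGC Ser / AGC Ser — identical.
Codon 5: UGG Trp / UGG Trp — identical.
Codon 6: CGG Arg / CGG Arg — identical.
Codon 7: AUG Met / UCC Ser — nonsynonymous.
Synonymous differences: 0.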